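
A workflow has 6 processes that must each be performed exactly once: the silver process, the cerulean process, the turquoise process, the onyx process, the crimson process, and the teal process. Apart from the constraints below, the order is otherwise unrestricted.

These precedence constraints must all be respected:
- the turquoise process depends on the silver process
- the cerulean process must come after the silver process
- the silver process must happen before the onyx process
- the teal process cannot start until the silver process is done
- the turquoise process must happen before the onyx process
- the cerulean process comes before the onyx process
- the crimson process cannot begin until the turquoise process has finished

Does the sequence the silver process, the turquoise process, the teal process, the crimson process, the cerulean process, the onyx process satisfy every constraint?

Yes

Going through the constraints one by one, each required predecessor appears earlier in the sequence than its dependent — e.g. the silver process (position 1) is before the onyx process (position 6), as required.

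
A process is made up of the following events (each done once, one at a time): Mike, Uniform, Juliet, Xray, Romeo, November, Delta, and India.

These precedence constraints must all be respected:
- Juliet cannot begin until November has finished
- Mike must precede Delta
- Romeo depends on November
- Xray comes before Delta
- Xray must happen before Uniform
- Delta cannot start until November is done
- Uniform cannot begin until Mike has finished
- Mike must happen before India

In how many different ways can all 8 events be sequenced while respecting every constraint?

3 events have no prerequisites (Mike, Xray, November), so any of them could come first.
Systematically extending each partial ordering one event at a time and counting, there are 1438 complete orderings.

1438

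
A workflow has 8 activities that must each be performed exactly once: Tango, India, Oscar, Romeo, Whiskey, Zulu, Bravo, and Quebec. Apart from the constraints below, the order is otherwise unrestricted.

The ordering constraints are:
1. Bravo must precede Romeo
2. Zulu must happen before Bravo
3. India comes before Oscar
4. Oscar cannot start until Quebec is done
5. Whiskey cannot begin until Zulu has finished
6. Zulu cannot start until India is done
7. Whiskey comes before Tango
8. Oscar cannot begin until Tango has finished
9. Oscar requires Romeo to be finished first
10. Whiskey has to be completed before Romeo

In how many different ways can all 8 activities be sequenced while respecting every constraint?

2 activities have no prerequisites (India, Quebec), so any of them could come first.
Counting all ways to extend the partial order to a total order gives 35.

35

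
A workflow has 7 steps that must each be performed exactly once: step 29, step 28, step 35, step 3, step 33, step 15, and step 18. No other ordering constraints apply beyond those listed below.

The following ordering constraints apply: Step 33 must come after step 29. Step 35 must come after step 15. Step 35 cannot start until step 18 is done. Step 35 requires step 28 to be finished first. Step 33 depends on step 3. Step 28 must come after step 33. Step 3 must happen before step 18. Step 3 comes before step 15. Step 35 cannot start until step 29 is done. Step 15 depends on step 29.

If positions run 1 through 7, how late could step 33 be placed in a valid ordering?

Following every chain forward from step 33, the steps that must come later are step 28, step 35 — 2 of them.
With 2 mandatory successors out of 7 steps total, the latest slot for step 33 is 7−2 = 5, and it's reachable by doing all non-successors before step 33.

5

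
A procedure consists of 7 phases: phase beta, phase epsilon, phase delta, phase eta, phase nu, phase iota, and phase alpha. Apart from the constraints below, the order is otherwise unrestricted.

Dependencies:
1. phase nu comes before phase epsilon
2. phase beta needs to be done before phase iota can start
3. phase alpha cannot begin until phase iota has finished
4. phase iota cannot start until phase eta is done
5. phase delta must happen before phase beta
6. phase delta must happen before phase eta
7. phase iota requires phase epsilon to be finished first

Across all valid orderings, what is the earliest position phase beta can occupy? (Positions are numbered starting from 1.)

2

Working backwards through the constraints from phase beta, its only required predecessor is phase delta.
So at minimum 1 phase comes before phase beta, putting phase beta no earlier than position 2. That position is achievable by scheduling exactly that predecessor first.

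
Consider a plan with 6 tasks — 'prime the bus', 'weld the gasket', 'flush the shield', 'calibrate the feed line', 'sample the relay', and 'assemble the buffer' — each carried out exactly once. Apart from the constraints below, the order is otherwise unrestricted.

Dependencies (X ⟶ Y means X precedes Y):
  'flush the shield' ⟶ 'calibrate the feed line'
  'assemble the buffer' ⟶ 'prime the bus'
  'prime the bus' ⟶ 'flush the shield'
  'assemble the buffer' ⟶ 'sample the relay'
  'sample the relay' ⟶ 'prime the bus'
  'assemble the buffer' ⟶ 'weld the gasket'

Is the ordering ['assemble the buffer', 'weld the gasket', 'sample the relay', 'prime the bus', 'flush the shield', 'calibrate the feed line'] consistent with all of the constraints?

Every stated constraint is respected: 'assemble the buffer' sits at position 1, ahead of 'prime the bus' at position 4, and each of the other listed pairs likewise has the predecessor earlier in the sequence.

Yes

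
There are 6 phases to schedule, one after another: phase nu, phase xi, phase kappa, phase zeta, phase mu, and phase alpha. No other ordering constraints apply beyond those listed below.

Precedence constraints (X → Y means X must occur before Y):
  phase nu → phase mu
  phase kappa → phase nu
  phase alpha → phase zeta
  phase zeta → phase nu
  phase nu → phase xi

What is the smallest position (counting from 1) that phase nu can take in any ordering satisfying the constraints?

Working backwards through the constraints from phase nu, its full set of required predecessors is phase kappa, phase zeta, phase alpha — 3 of them.
With 3 mandatory predecessors, the earliest phase nu can sit is position 3+1 = 4, and placing just those 3 first achieves it.

4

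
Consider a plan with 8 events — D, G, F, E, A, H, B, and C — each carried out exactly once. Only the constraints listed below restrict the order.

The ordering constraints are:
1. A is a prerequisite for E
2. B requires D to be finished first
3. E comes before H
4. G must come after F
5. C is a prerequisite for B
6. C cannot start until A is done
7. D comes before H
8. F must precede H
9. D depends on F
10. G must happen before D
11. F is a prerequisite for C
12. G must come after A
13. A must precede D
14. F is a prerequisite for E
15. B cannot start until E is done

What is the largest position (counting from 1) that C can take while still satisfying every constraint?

7

The only event forced after C (directly or by a chain) is B.
With 1 mandatory successor out of 8 events total, the latest slot for C is 8−1 = 7, and it's reachable by doing all non-successors before C.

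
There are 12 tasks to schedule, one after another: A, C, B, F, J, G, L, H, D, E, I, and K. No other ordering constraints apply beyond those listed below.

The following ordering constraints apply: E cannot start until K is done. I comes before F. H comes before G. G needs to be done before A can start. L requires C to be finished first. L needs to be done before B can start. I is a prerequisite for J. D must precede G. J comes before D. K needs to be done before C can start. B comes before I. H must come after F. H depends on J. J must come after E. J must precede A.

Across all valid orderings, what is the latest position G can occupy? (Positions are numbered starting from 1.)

Following the constraints forward from G, its only required successor is A.
So at least 1 task follows G, putting G no later than position 11. That position is achievable by scheduling everything else first.

11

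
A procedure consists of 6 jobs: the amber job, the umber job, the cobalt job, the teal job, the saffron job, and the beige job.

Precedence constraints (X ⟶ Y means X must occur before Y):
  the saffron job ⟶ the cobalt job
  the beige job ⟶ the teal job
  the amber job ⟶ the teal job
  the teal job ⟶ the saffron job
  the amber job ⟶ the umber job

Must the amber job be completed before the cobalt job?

Chaining the stated constraints: the amber job → the teal job → the saffron job → the cobalt job.
Hence the amber job necessarily comes before the cobalt job.

Yes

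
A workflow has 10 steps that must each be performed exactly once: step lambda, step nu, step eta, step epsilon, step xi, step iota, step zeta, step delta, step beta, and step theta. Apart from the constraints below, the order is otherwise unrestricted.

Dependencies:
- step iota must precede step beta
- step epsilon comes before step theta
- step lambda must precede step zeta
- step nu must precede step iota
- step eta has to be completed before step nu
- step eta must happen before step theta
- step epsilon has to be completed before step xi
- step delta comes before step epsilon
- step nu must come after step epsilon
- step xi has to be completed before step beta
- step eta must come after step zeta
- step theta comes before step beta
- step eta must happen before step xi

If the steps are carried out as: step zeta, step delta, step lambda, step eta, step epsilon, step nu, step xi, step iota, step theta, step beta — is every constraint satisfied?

In the proposed order, step zeta appears before step lambda.
That contradicts the constraint that step lambda must precede step zeta.

No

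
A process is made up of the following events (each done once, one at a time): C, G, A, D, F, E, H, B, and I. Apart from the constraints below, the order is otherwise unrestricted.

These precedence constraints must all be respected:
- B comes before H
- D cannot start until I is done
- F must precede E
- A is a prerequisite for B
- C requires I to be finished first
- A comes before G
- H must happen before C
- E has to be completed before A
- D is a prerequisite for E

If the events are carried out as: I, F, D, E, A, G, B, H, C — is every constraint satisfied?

Yes

Checking each listed constraint against this order: for instance, I is in position 1 and C in position 9, so that constraint holds — and the remaining constraints check out the same way.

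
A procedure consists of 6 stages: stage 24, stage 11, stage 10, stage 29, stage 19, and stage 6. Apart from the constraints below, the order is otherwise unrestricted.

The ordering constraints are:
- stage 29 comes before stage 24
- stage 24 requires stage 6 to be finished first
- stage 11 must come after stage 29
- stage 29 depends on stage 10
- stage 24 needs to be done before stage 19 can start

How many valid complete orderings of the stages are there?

The stages with no prerequisites are stage 10, stage 6; any of them can be placed first.
Counting all ways to extend the partial order to a total order gives 10.

10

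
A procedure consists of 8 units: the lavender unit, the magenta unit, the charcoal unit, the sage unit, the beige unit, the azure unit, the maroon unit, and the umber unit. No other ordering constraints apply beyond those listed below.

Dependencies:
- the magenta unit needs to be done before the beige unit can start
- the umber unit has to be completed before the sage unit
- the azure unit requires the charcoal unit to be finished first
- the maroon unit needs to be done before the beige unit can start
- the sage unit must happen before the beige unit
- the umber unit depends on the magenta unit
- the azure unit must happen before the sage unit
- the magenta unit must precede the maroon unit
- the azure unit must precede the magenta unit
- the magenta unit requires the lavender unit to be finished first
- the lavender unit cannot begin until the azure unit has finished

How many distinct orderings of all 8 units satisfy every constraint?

3

Only the charcoal unit has no prerequisites, so it must go first.
Systematically extending each partial ordering one unit at a time and counting, there are 3 complete orderings.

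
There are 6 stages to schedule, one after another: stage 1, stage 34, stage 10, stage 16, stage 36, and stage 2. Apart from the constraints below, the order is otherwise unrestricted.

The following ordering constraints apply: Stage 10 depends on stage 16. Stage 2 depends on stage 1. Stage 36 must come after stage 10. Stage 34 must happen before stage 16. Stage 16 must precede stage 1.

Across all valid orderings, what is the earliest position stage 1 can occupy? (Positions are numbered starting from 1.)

3

Working backwards through the constraints from stage 1, its full set of required predecessors is stage 34, stage 16 — 2 of them.
So at minimum 2 stages come before stage 1, putting stage 1 no earlier than position 3. That position is achievable by scheduling exactly those predecessors first.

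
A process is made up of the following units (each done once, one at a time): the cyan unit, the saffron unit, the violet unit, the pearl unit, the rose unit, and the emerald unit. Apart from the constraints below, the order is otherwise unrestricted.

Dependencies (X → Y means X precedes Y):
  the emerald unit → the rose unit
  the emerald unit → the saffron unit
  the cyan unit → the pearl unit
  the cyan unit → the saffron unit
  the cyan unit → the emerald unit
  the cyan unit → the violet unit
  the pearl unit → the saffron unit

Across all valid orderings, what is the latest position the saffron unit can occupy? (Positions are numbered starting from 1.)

6

The saffron unit has no required successors, so nothing stops it from going last (position 6).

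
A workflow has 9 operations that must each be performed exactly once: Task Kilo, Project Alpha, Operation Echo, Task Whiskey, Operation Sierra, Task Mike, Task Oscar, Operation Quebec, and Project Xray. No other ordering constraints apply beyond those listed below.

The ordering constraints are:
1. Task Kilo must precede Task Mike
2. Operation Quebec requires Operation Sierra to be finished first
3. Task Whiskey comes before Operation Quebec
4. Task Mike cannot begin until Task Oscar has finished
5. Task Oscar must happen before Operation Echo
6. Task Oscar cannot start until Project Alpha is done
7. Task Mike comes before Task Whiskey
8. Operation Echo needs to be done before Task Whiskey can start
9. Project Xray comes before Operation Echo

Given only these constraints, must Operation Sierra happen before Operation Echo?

Nothing in the constraints links Operation Sierra and Operation Echo; they are unordered relative to each other.
So Operation Sierra can come before Operation Echo or after — it is not forced.

No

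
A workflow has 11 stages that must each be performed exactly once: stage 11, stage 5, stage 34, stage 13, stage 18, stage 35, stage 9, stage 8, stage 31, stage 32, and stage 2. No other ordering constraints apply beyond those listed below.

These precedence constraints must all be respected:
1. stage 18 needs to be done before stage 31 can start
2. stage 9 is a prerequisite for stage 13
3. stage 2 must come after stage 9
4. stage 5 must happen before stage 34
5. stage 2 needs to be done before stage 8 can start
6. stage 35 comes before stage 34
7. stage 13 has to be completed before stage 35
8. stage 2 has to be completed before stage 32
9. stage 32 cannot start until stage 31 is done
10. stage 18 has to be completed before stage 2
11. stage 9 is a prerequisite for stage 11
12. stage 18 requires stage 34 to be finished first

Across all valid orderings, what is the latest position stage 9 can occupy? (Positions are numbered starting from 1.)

Every stage that must follow stage 9 has to come after it. Tracing all chains starting from stage 9, those stages are: stage 11, stage 34, stage 13, stage 18, stage 35, stage 8, stage 31, stage 32, stage 2 — 9 in total.
With 9 mandatory successors out of 11 stages total, the latest slot for stage 9 is 11−9 = 2, and it's reachable by doing all non-successors before stage 9.

2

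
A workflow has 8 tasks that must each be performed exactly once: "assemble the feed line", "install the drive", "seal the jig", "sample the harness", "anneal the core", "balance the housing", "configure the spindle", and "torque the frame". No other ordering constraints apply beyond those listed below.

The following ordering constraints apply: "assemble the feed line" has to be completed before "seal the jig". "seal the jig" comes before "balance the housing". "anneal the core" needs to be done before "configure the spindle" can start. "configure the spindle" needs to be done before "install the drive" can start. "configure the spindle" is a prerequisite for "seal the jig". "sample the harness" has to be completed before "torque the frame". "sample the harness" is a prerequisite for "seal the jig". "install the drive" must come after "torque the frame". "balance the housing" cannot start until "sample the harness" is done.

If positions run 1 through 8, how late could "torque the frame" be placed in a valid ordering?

7

Following the constraints forward from "torque the frame", its only required successor is "install the drive".
With 1 mandatory successor out of 8 tasks total, the latest slot for "torque the frame" is 8−1 = 7, and it's reachable by doing all non-successors before "torque the frame".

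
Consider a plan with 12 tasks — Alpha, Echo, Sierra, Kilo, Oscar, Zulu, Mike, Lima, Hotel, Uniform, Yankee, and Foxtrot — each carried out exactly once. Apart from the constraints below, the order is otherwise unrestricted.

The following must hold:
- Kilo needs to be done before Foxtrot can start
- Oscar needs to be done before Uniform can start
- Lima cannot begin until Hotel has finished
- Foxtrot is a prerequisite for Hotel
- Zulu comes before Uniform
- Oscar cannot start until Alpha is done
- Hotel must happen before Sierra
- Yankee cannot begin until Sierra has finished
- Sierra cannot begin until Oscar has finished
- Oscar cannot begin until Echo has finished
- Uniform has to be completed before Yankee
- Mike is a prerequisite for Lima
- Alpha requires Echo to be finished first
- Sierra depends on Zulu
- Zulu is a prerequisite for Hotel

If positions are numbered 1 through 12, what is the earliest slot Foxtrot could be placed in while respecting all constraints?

2

Working backwards through the constraints from Foxtrot, its only required predecessor is Kilo.
So at minimum 1 task comes before Foxtrot, putting Foxtrot no earlier than position 2. That position is achievable by scheduling exactly that predecessor first.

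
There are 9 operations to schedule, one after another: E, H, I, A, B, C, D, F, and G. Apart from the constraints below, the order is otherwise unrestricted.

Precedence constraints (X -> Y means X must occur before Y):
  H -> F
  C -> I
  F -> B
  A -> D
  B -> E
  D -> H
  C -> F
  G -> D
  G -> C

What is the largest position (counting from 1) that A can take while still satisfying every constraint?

The operations that are forced after A, directly or by a chain of constraints, are E, H, B, D, F. That's 5 operations.
So at least 5 operations follow A, putting A no later than position 4. That position is achievable by scheduling everything else first.

4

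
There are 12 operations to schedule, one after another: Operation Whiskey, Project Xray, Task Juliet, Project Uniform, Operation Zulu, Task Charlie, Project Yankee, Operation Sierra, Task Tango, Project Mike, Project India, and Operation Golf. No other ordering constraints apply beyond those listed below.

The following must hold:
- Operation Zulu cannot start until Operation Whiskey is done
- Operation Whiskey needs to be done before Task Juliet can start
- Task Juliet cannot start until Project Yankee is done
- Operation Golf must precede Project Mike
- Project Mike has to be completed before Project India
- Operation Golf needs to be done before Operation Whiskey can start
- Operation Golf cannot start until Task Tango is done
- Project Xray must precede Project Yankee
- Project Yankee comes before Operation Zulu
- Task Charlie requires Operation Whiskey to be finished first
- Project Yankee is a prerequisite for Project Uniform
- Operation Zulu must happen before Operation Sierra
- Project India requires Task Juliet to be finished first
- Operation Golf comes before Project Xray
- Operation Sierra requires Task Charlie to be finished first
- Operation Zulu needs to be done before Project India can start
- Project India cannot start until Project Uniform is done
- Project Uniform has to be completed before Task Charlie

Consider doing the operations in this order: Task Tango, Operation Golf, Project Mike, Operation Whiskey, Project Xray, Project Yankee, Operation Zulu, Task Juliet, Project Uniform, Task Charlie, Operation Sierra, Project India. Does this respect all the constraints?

Every stated constraint is respected: Project Mike sits at position 3, ahead of Project India at position 12, and each of the other listed pairs likewise has the predecessor earlier in the sequence.

Yes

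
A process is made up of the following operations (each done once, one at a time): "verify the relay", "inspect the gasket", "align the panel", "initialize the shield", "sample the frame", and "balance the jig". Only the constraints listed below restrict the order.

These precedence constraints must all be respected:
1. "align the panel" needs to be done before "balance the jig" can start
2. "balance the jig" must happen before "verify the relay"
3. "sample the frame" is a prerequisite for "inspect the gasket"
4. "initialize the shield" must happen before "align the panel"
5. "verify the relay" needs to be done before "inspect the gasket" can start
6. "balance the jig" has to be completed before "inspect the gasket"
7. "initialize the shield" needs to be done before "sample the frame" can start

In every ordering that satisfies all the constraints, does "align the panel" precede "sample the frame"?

No

No chain of constraints connects "align the panel" to "sample the frame" in either direction.
There exist valid orderings with "sample the frame" before "align the panel", so "align the panel" is not required to come first.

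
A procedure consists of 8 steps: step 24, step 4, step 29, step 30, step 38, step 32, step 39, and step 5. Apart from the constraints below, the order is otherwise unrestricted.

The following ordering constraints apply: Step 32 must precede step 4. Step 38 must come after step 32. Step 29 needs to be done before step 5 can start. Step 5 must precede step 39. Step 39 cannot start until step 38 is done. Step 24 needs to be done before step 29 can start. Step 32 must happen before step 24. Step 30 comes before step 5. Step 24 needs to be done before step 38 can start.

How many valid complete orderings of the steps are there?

95

2 steps have no prerequisites (step 30, step 32), so any of them could come first.
Counting all ways to extend the partial order to a total order gives 95.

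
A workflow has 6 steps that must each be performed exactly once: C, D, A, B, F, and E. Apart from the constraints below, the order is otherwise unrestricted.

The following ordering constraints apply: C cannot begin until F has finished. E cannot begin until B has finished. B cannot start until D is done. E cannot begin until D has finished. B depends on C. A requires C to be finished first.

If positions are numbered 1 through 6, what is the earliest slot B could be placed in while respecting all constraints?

The steps that are forced before B, directly or transitively, are C, D, F. That's 3 steps.
So at minimum 3 steps come before B, putting B no earlier than position 4. That position is achievable by scheduling exactly those predecessors first.

4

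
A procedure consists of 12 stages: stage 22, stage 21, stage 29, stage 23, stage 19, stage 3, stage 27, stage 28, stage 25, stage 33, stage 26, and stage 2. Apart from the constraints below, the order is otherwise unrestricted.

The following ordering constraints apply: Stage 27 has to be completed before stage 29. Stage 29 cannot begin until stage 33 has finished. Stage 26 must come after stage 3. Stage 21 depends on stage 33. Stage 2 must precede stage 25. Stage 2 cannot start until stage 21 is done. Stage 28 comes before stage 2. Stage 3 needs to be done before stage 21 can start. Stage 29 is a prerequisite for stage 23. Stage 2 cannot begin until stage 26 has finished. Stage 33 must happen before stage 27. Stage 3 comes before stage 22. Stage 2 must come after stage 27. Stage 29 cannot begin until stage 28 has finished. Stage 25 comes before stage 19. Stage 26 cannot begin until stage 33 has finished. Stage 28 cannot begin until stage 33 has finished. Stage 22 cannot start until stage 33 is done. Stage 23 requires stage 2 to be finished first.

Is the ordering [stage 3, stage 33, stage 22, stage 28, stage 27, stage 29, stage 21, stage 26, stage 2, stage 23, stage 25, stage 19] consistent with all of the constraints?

Yes

Every stated constraint is respected: stage 3 sits at position 1, ahead of stage 26 at position 8, and each of the other listed pairs likewise has the predecessor earlier in the sequence.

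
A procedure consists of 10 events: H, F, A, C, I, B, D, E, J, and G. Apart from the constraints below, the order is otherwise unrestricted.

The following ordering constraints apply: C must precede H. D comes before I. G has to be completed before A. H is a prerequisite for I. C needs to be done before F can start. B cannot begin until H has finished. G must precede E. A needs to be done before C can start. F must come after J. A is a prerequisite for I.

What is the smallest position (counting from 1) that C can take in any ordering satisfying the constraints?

The events that are forced before C, directly or transitively, are A, G. That's 2 events.
With 2 mandatory predecessors, the earliest C can sit is position 2+1 = 3, and placing just those 2 first achieves it.

3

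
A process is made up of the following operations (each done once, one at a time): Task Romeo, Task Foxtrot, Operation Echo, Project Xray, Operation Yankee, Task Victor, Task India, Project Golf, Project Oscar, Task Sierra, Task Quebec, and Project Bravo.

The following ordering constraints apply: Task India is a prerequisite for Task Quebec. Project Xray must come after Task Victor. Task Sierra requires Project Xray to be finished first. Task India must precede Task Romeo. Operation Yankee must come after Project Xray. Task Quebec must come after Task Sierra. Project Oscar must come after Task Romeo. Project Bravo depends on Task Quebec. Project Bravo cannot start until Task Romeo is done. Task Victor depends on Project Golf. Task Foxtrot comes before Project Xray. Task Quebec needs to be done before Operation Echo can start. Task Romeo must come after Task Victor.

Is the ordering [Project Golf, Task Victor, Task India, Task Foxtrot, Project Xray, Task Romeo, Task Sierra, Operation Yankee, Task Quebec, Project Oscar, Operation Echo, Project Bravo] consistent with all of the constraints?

Going through the constraints one by one, each required predecessor appears earlier in the sequence than its dependent — e.g. Task Romeo (position 6) is before Project Bravo (position 12), as required.

Yes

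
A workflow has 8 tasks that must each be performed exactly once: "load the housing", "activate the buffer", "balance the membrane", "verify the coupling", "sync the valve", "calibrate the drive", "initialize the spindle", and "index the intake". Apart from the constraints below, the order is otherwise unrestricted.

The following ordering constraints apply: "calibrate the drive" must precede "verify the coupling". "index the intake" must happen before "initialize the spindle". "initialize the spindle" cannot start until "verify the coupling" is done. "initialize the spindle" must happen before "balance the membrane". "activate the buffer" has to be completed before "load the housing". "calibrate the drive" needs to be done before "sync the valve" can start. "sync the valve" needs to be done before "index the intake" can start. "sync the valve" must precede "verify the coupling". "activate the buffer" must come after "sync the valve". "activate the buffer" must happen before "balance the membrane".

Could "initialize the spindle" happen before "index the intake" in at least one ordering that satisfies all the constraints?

There is a dependency chain "index the intake" → "initialize the spindle", so "initialize the spindle" always comes after "index the intake".
So no valid ordering can have "initialize the spindle" before "index the intake".

No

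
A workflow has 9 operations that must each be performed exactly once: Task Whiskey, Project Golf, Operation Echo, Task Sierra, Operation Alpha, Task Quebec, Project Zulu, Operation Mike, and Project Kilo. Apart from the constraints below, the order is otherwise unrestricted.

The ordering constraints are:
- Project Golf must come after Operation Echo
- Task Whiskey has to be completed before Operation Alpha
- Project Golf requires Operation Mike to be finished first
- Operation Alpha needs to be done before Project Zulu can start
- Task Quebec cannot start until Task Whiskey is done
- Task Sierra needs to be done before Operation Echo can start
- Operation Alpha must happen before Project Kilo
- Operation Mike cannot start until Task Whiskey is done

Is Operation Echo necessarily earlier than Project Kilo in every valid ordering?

Operation Echo and Project Kilo are not related by any chain of constraints.
So Operation Echo can come before Project Kilo or after — it is not forced.

No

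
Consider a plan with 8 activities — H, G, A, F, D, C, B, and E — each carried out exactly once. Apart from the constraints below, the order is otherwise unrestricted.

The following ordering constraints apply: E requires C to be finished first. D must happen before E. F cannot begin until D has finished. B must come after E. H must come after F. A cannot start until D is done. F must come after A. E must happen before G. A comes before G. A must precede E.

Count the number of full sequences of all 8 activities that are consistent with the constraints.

70

The activities with no prerequisites are D, C; any of them can be placed first.
Enumerating by repeatedly choosing an available activity (one whose prerequisites are all placed) gives 70 distinct complete orderings.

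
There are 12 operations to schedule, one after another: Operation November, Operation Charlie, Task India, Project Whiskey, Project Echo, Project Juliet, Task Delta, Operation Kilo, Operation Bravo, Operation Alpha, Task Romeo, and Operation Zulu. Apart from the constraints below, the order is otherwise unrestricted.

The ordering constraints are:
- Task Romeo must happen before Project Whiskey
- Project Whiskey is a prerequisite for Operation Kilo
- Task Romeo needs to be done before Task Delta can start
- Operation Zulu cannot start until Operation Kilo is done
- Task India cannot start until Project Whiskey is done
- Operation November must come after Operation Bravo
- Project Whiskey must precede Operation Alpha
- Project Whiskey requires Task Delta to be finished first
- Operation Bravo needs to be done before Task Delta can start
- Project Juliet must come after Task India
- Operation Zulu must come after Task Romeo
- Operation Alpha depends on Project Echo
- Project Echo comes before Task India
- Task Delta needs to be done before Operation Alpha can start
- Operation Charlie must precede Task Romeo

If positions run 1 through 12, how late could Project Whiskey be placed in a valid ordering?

7

Following every chain forward from Project Whiskey, the operations that must come later are Task India, Project Juliet, Operation Kilo, Operation Alpha, Operation Zulu — 5 of them.
So at least 5 operations follow Project Whiskey, putting Project Whiskey no later than position 7. That position is achievable by scheduling everything else first.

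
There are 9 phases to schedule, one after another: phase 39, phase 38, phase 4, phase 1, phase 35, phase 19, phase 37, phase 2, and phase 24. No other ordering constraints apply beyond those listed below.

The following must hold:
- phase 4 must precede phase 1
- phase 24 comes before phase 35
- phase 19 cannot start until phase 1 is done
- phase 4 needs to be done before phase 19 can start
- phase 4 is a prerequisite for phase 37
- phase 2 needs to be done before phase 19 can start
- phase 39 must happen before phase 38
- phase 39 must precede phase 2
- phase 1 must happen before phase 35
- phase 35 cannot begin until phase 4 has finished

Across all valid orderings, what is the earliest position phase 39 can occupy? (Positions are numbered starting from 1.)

No constraint forces any other phase before phase 39, so it can be placed first.

1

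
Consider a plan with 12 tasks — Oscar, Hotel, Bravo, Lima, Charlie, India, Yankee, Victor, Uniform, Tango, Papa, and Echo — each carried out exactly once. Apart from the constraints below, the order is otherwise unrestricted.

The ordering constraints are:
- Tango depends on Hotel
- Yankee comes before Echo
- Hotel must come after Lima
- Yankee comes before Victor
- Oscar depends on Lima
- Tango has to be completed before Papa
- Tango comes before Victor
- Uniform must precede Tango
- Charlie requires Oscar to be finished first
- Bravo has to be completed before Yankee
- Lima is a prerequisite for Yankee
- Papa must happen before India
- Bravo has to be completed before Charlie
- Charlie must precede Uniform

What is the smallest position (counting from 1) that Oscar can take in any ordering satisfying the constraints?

The only task forced before Oscar (directly or transitively) is Lima.
With 1 mandatory predecessor, the earliest Oscar can sit is position 1+1 = 2, and placing just that one first achieves it.

2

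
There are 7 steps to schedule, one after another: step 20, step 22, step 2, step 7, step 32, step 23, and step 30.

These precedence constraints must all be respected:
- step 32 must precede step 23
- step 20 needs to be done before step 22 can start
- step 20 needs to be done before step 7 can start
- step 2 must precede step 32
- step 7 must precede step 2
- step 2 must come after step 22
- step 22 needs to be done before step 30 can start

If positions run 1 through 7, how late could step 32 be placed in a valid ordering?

Following the constraints forward from step 32, its only required successor is step 23.
So at least 1 step follows step 32, putting step 32 no later than position 6. That position is achievable by scheduling everything else first.

6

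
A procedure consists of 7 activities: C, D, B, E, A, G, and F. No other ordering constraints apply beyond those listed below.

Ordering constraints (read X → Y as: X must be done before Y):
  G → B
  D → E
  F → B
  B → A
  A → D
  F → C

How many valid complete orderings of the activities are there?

11

The activities with no prerequisites are G, F; any of them can be placed first.
Enumerating by repeatedly choosing an available activity (one whose prerequisites are all placed) gives 11 distinct complete orderings.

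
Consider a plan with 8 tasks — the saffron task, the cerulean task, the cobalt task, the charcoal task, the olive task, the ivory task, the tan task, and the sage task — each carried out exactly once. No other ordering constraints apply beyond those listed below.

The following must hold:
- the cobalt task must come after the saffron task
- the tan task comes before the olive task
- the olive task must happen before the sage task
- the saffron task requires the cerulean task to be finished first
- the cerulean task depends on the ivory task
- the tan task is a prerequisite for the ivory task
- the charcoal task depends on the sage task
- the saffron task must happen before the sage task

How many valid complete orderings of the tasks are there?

Only the tan task has no prerequisites, so it must go first.
Enumerating by repeatedly choosing an available task (one whose prerequisites are all placed) gives 13 distinct complete orderings.

13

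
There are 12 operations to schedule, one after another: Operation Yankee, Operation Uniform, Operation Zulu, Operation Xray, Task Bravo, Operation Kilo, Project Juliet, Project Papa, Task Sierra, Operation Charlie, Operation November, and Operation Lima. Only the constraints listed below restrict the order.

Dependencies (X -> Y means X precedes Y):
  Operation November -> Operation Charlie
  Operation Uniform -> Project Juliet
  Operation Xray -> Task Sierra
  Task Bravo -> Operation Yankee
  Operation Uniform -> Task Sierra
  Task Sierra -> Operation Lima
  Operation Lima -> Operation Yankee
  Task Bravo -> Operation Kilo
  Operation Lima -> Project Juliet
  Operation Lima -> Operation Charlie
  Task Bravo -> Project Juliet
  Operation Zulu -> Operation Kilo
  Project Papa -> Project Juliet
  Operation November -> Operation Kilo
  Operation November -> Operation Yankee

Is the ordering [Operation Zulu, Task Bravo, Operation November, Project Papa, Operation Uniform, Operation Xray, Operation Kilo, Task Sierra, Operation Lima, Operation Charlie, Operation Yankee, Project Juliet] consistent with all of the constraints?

Yes

Going through the constraints one by one, each required predecessor appears earlier in the sequence than its dependent — e.g. Task Bravo (position 2) is before Project Juliet (position 12), as required.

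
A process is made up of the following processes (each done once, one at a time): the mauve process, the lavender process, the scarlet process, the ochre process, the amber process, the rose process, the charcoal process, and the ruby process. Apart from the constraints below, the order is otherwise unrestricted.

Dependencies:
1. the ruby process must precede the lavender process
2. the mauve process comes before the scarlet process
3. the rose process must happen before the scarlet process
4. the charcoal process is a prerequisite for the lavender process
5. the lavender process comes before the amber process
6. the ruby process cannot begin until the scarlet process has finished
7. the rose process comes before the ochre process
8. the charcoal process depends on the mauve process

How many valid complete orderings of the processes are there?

The processes with no prerequisites are the mauve process, the rose process; any of them can be placed first.
Counting all ways to extend the partial order to a total order gives 44.

44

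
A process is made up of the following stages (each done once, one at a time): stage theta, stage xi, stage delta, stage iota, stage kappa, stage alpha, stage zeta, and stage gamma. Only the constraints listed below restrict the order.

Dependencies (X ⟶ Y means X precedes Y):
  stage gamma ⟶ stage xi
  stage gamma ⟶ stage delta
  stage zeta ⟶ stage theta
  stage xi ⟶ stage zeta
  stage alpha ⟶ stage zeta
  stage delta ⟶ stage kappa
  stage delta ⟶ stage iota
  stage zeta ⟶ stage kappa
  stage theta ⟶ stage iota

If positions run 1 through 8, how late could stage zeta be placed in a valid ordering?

5

Following every chain forward from stage zeta, the stages that must come later are stage theta, stage iota, stage kappa — 3 of them.
With 3 mandatory successors out of 8 stages total, the latest slot for stage zeta is 8−3 = 5, and it's reachable by doing all non-successors before stage zeta.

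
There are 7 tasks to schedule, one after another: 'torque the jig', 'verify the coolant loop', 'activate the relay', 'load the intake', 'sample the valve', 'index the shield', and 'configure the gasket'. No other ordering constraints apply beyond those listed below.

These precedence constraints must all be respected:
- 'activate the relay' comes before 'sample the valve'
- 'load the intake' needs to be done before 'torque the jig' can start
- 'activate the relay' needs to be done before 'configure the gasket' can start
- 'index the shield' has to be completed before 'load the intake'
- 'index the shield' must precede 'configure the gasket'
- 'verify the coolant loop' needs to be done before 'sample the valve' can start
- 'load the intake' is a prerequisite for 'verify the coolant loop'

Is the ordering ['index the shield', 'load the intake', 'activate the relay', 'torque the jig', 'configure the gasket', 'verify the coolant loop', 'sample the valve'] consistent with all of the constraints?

Going through the constraints one by one, each required predecessor appears earlier in the sequence than its dependent — e.g. 'activate the relay' (position 3) is before 'sample the valve' (position 7), as required.

Yes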